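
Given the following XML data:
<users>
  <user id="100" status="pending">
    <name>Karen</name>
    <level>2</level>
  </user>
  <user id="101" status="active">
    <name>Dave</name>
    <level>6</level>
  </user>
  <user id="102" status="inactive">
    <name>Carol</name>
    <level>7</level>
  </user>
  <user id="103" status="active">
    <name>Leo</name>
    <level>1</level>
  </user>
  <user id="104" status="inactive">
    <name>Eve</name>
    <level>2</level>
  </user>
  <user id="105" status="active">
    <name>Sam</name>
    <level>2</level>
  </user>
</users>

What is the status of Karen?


Finding user with name = Karen
user id="100" status="pending"

ANSWER: pending


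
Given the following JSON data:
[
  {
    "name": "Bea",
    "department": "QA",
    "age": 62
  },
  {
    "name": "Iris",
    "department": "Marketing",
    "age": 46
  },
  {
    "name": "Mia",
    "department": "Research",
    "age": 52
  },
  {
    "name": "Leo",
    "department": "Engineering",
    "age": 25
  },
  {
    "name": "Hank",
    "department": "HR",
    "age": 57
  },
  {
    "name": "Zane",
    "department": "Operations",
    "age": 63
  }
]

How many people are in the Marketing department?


Scanning records for department = Marketing
  Record 1: Iris
Count: 1

ANSWER: 1


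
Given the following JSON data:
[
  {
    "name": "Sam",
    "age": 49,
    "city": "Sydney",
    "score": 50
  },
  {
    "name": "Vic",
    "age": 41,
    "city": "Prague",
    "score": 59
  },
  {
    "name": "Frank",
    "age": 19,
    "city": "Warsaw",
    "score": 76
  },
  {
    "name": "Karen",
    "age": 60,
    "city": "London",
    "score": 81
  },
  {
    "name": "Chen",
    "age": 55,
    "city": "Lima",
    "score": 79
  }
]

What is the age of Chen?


Looking up record where name = Chen
Record index: 4
Field 'age' = 55

ANSWER: 55


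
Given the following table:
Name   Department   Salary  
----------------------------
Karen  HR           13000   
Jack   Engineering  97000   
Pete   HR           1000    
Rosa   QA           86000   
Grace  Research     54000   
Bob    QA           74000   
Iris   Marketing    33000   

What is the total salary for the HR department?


HR department members:
  Karen: 13000
  Pete: 1000
Total = 13000 + 1000 = 14000

ANSWER: 14000


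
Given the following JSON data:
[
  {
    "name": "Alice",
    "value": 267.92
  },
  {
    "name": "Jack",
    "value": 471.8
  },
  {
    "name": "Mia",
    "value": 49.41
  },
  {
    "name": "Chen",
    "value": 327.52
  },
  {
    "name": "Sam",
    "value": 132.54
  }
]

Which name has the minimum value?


Comparing values:
  Alice: 267.92
  Jack: 471.8
  Mia: 49.41
  Chen: 327.52
  Sam: 132.54
Minimum: Mia (49.41)

ANSWER: Mia


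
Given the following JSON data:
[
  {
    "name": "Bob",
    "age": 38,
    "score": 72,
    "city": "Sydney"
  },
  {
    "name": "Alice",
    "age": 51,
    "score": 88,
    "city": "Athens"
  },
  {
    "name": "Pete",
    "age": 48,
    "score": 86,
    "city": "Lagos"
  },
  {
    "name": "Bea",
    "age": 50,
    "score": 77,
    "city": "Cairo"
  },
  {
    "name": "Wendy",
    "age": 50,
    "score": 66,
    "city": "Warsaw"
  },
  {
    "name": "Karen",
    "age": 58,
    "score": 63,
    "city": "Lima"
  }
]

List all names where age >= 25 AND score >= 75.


Checking both conditions:
  Bob (age=38, score=72) -> no
  Alice (age=51, score=88) -> YES
  Pete (age=48, score=86) -> YES
  Bea (age=50, score=77) -> YES
  Wendy (age=50, score=66) -> no
  Karen (age=58, score=63) -> no


ANSWER: Alice, Pete, Bea


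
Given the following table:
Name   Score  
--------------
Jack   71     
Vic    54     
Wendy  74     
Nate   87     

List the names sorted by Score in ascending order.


Sorting by Score (ascending):
  Vic: 54
  Jack: 71
  Wendy: 74
  Nate: 87


ANSWER: Vic, Jack, Wendy, Nate


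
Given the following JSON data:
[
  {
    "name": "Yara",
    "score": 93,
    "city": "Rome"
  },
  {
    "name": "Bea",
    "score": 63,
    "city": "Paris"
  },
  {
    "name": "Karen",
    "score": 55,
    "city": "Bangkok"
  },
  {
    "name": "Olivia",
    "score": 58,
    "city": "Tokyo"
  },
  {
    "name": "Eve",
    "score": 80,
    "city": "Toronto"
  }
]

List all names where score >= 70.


Filtering records where score >= 70:
  Yara (score=93) -> YES
  Bea (score=63) -> no
  Karen (score=55) -> no
  Olivia (score=58) -> no
  Eve (score=80) -> YES


ANSWER: Yara, Eve


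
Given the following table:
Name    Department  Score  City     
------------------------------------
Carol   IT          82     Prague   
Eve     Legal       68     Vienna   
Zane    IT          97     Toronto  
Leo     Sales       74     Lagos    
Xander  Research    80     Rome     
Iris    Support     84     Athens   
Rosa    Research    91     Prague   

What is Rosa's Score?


Row 7: Rosa
Score = 91

ANSWER: 91


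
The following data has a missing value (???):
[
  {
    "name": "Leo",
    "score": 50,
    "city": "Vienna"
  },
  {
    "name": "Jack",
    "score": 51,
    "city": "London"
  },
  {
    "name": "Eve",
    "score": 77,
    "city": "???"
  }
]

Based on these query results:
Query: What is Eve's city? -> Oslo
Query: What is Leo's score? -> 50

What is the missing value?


The missing value is Eve's city
From query: Eve's city = Oslo

ANSWER: Oslo


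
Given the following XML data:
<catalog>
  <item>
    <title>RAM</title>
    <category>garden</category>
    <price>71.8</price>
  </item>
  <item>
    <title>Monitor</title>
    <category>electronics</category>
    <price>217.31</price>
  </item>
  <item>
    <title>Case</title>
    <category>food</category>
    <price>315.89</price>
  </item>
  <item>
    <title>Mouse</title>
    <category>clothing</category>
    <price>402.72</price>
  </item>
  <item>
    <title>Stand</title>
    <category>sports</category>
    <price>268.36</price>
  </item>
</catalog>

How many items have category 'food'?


Scanning <item> elements for <category>food</category>:
  Item 3: Case -> MATCH
Count: 1

ANSWER: 1


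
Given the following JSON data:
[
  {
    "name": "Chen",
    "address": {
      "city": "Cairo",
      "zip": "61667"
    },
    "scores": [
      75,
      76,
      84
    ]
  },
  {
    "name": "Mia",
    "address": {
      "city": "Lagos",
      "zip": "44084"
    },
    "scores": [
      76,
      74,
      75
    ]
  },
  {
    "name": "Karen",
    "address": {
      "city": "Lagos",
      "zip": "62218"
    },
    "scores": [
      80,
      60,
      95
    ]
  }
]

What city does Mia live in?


Path: records[1].address.city
Value: Lagos

ANSWER: Lagos


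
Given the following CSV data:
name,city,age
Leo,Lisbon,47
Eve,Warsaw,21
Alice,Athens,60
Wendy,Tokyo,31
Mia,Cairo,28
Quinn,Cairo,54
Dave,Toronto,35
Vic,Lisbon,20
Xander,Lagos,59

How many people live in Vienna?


Scanning city column for 'Vienna':
Total matches: 0

ANSWER: 0


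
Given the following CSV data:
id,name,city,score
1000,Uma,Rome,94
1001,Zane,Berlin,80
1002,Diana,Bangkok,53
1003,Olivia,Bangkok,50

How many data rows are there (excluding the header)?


Counting rows (excluding header):
Header: id,name,city,score
Data rows: 4

ANSWER: 4


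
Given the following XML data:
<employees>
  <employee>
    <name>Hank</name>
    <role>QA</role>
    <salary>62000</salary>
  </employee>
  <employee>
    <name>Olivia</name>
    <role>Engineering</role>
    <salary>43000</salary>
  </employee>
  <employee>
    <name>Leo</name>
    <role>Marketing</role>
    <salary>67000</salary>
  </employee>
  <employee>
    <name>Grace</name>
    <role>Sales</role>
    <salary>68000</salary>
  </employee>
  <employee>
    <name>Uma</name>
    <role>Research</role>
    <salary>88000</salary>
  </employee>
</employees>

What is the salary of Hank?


Searching for <employee> with <name>Hank</name>
Found at position 1
<salary>62000</salary>

ANSWER: 62000


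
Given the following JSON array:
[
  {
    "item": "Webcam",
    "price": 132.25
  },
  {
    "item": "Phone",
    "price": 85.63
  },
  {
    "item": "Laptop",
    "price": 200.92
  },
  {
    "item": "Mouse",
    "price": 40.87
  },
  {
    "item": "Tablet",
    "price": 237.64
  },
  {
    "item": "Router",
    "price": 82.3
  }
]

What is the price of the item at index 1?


Array index 1 -> Phone
price = 85.63

ANSWER: 85.63


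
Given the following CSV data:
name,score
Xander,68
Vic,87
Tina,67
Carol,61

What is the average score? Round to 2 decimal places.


Scores: 68, 87, 67, 61
Sum = 283
Count = 4
Average = 283 / 4 = 70.75

ANSWER: 70.75


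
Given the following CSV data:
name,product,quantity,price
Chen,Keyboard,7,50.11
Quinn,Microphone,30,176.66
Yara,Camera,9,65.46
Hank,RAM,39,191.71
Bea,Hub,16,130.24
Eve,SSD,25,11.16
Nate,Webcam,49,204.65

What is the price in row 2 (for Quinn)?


Row 2: Quinn
Column 'price' = 176.66

ANSWER: 176.66


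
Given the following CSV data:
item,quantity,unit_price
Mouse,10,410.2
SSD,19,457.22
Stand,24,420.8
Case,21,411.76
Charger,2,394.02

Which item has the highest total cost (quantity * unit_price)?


Computing row totals:
  Mouse: 4102.0
  SSD: 8687.18
  Stand: 10099.2
  Case: 8646.96
  Charger: 788.04
Maximum: Stand (10099.2)

ANSWER: Stand


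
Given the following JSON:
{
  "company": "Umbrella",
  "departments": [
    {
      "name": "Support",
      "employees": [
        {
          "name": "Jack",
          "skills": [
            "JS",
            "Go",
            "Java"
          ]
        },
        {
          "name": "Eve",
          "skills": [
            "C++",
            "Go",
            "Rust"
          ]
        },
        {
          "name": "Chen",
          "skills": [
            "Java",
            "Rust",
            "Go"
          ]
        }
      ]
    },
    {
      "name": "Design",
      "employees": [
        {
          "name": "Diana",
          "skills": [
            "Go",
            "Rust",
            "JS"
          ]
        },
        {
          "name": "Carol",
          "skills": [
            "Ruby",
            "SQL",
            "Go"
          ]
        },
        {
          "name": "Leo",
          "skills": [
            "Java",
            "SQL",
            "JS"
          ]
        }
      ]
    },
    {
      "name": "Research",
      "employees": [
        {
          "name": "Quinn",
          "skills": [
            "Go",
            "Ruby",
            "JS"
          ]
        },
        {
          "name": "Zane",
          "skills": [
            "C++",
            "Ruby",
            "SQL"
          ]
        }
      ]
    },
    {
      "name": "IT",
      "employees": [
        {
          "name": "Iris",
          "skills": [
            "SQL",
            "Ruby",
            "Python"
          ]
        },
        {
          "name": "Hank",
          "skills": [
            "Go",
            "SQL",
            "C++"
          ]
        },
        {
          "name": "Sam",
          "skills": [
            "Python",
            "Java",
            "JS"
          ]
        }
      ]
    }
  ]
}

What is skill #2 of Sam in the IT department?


Path: departments[3].employees[2].skills[1]
Value: Java

ANSWER: Java


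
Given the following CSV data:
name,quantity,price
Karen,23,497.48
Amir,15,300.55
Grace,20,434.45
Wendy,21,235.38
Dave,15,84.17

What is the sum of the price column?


Values in 'price' column:
  Row 1: 497.48
  Row 2: 300.55
  Row 3: 434.45
  Row 4: 235.38
  Row 5: 84.17
Sum = 497.48 + 300.55 + 434.45 + 235.38 + 84.17 = 1552.03

ANSWER: 1552.03


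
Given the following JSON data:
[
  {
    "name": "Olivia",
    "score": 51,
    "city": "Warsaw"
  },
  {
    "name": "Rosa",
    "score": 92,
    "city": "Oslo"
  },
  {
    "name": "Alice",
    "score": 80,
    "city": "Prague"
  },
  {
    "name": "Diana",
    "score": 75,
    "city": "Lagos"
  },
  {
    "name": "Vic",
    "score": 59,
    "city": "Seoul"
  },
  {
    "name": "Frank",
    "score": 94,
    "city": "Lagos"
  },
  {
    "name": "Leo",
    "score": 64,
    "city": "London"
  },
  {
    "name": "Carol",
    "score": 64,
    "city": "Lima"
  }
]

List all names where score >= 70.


Filtering records where score >= 70:
  Olivia (score=51) -> no
  Rosa (score=92) -> YES
  Alice (score=80) -> YES
  Diana (score=75) -> YES
  Vic (score=59) -> no
  Frank (score=94) -> YES
  Leo (score=64) -> no
  Carol (score=64) -> no


ANSWER: Rosa, Alice, Diana, Frank


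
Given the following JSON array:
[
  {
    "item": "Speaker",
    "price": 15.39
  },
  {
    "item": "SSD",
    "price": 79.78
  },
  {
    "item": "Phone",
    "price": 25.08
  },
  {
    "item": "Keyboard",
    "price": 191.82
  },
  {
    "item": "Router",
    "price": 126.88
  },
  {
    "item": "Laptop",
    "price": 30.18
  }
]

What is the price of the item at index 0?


Array index 0 -> Speaker
price = 15.39

ANSWER: 15.39


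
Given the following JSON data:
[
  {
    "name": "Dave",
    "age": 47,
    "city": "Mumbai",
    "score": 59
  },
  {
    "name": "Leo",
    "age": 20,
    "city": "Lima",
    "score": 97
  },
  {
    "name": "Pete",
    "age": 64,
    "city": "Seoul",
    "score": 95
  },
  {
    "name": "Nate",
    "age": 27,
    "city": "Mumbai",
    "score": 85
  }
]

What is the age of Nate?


Looking up record where name = Nate
Record index: 3
Field 'age' = 27

ANSWER: 27


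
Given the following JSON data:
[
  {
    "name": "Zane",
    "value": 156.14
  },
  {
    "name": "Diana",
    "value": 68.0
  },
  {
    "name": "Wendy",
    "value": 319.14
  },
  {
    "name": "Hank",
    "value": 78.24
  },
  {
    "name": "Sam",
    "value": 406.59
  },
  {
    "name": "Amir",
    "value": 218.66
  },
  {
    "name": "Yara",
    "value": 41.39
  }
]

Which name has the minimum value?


Comparing values:
  Zane: 156.14
  Diana: 68.0
  Wendy: 319.14
  Hank: 78.24
  Sam: 406.59
  Amir: 218.66
  Yara: 41.39
Minimum: Yara (41.39)

ANSWER: Yara


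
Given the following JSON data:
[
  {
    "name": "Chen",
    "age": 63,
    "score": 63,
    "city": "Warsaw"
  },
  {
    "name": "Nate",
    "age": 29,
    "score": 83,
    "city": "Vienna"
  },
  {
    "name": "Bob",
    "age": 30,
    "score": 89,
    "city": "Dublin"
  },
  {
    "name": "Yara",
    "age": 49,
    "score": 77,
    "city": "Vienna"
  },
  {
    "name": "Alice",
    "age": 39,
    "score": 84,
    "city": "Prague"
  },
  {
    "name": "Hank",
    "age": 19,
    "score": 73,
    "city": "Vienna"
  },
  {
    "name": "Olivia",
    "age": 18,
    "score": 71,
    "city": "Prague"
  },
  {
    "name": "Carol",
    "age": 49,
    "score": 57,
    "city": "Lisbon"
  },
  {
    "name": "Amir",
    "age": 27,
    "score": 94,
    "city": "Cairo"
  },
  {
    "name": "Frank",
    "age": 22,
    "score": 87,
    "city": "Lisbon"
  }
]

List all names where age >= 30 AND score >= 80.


Checking both conditions:
  Chen (age=63, score=63) -> no
  Nate (age=29, score=83) -> no
  Bob (age=30, score=89) -> YES
  Yara (age=49, score=77) -> no
  Alice (age=39, score=84) -> YES
  Hank (age=19, score=73) -> no
  Olivia (age=18, score=71) -> no
  Carol (age=49, score=57) -> no
  Amir (age=27, score=94) -> no
  Frank (age=22, score=87) -> no


ANSWER: Bob, Alice


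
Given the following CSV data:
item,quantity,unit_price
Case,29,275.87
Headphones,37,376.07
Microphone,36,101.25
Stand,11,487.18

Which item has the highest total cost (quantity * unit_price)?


Computing row totals:
  Case: 8000.23
  Headphones: 13914.59
  Microphone: 3645.0
  Stand: 5358.98
Maximum: Headphones (13914.59)

ANSWER: Headphones


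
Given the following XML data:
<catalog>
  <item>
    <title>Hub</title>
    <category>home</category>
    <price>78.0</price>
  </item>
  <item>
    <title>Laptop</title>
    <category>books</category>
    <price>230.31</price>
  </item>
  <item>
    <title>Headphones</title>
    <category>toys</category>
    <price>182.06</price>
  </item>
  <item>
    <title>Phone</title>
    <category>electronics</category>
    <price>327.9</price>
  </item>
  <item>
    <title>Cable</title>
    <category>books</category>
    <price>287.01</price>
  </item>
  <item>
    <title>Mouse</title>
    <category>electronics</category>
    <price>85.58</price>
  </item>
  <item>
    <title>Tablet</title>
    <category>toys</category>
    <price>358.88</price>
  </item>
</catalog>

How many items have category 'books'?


Scanning <item> elements for <category>books</category>:
  Item 2: Laptop -> MATCH
  Item 5: Cable -> MATCH
Count: 2

ANSWER: 2


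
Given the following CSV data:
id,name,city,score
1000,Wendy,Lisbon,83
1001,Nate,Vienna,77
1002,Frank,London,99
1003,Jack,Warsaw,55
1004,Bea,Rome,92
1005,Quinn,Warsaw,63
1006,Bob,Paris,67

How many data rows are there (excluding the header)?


Counting rows (excluding header):
Header: id,name,city,score
Data rows: 7

ANSWER: 7


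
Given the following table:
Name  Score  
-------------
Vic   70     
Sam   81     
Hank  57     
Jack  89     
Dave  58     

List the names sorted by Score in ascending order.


Sorting by Score (ascending):
  Hank: 57
  Dave: 58
  Vic: 70
  Sam: 81
  Jack: 89


ANSWER: Hank, Dave, Vic, Sam, Jack


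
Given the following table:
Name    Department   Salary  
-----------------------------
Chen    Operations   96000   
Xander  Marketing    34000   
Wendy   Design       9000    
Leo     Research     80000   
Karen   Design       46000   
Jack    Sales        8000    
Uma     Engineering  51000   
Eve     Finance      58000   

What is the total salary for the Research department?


Research department members:
  Leo: 80000
Total = 80000 = 80000

ANSWER: 80000


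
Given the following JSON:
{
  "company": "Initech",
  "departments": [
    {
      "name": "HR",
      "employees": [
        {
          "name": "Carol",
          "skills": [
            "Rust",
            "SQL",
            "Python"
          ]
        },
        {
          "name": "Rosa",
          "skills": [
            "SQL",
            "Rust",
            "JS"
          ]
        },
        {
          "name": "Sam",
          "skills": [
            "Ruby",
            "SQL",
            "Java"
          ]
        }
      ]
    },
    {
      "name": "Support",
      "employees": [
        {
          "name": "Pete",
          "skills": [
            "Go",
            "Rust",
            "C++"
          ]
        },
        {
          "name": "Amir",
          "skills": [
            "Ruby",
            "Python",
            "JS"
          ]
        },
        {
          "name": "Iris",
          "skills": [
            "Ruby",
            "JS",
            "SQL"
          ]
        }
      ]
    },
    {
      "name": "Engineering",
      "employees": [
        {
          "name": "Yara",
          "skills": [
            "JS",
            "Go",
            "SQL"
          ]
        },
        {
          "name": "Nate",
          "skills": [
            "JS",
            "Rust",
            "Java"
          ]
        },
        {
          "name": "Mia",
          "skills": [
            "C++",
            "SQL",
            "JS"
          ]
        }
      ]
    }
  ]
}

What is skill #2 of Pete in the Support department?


Path: departments[1].employees[0].skills[1]
Value: Rust

ANSWER: Rust


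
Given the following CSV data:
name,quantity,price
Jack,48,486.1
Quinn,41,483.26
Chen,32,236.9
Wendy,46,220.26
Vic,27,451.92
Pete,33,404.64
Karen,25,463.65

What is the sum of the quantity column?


Values in 'quantity' column:
  Row 1: 48
  Row 2: 41
  Row 3: 32
  Row 4: 46
  Row 5: 27
  Row 6: 33
  Row 7: 25
Sum = 48 + 41 + 32 + 46 + 27 + 33 + 25 = 252

ANSWER: 252


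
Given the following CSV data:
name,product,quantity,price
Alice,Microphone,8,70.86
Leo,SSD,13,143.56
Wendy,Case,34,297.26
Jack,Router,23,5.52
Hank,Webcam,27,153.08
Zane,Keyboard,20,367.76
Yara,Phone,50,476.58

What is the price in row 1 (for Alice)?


Row 1: Alice
Column 'price' = 70.86

ANSWER: 70.86


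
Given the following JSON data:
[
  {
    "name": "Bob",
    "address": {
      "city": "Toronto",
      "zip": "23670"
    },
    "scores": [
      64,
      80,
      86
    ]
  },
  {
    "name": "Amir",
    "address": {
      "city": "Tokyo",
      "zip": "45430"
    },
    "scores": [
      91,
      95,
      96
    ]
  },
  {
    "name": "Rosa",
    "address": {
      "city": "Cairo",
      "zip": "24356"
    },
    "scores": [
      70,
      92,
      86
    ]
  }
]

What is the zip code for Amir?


Path: records[1].address.zip
Value: 45430

ANSWER: 45430


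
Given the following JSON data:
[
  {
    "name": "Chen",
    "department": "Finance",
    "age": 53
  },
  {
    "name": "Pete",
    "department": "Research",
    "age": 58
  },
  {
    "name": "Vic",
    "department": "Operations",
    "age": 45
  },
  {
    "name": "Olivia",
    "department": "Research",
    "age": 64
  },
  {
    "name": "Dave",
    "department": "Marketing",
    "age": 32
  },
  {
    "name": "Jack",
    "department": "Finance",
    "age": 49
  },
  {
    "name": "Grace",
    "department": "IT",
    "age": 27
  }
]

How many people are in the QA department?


Scanning records for department = QA
  No matches found
Count: 0

ANSWER: 0


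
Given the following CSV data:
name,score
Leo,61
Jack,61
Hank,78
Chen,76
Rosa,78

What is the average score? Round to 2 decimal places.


Scores: 61, 61, 78, 76, 78
Sum = 354
Count = 5
Average = 354 / 5 = 70.80

ANSWER: 70.80


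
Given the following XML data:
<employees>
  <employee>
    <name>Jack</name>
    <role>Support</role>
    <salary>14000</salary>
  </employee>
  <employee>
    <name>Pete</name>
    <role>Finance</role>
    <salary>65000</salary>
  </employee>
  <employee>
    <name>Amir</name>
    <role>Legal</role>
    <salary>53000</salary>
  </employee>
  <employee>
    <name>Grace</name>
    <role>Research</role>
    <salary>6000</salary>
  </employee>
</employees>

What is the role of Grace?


Searching for <employee> with <name>Grace</name>
Found at position 4
<role>Research</role>

ANSWER: Research


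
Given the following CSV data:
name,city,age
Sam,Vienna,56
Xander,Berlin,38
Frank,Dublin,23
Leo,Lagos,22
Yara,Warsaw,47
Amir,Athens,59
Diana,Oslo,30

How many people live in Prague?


Scanning city column for 'Prague':
Total matches: 0

ANSWER: 0


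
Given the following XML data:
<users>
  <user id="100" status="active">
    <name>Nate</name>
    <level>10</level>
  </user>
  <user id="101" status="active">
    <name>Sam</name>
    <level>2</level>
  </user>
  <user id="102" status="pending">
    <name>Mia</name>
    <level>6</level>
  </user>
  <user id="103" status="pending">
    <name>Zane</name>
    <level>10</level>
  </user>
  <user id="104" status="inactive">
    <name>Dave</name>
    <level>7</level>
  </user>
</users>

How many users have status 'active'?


Counting users with status='active':
  Nate (id=100) -> MATCH
  Sam (id=101) -> MATCH
Count: 2

ANSWER: 2


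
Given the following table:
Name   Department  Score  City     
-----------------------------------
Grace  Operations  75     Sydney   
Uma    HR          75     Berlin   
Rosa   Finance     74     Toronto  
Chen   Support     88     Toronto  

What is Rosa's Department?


Row 3: Rosa
Department = Finance

ANSWER: Finance


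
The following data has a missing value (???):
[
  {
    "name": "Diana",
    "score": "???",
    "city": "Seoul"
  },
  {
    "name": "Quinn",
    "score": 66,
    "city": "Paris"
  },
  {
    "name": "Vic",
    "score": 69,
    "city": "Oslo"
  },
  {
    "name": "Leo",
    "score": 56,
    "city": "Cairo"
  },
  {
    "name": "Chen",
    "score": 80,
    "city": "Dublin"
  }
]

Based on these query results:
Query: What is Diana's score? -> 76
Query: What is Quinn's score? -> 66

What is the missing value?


The missing value is Diana's score
From query: Diana's score = 76

ANSWER: 76


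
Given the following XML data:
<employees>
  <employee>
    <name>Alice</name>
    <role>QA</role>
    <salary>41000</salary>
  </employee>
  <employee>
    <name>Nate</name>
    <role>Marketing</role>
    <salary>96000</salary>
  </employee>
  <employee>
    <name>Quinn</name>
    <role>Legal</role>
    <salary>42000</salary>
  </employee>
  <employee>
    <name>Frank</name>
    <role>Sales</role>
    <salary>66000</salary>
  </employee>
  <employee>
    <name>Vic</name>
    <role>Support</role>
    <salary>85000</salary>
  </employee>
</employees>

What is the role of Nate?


Searching for <employee> with <name>Nate</name>
Found at position 2
<role>Marketing</role>

ANSWER: Marketing


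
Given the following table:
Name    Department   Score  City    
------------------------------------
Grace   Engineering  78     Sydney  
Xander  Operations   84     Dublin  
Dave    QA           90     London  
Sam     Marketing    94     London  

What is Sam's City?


Row 4: Sam
City = London

ANSWER: London


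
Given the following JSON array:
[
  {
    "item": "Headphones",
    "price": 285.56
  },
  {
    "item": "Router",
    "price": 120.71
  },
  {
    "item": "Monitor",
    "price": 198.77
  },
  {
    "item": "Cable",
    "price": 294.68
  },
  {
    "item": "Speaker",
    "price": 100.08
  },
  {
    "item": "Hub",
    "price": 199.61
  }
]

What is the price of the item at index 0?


Array index 0 -> Headphones
price = 285.56

ANSWER: 285.56


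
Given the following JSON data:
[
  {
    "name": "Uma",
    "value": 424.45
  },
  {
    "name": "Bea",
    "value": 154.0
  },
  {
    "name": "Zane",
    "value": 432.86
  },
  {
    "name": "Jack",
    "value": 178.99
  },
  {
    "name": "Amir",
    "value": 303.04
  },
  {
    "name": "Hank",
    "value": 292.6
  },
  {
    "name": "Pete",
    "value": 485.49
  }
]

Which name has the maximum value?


Comparing values:
  Uma: 424.45
  Bea: 154.0
  Zane: 432.86
  Jack: 178.99
  Amir: 303.04
  Hank: 292.6
  Pete: 485.49
Maximum: Pete (485.49)

ANSWER: Pete


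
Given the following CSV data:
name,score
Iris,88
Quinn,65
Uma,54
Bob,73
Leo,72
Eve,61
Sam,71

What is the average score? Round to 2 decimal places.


Scores: 88, 65, 54, 73, 72, 61, 71
Sum = 484
Count = 7
Average = 484 / 7 = 69.14

ANSWER: 69.14


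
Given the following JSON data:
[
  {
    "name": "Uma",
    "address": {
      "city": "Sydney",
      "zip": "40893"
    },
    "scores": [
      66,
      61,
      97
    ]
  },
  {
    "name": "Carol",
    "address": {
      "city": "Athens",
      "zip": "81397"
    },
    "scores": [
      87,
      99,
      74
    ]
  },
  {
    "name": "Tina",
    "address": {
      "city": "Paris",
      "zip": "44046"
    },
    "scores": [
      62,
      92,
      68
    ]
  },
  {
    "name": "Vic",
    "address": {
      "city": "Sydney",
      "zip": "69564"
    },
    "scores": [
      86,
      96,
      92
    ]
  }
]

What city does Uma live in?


Path: records[0].address.city
Value: Sydney

ANSWER: Sydney


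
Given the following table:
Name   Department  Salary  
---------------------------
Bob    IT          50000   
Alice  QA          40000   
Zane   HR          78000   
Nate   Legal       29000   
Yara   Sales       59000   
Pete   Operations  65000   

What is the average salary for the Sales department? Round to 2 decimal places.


Sales department members:
  Yara: 59000
Sum = 59000
Count = 1
Average = 59000 / 1 = 59000.00

ANSWER: 59000.00


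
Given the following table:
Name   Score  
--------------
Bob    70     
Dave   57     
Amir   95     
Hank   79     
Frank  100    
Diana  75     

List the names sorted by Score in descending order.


Sorting by Score (descending):
  Frank: 100
  Amir: 95
  Hank: 79
  Diana: 75
  Bob: 70
  Dave: 57


ANSWER: Frank, Amir, Hank, Diana, Bob, Dave


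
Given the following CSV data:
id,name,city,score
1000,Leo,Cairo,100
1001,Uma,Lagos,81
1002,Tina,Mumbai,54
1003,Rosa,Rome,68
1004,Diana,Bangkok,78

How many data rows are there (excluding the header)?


Counting rows (excluding header):
Header: id,name,city,score
Data rows: 5

ANSWER: 5


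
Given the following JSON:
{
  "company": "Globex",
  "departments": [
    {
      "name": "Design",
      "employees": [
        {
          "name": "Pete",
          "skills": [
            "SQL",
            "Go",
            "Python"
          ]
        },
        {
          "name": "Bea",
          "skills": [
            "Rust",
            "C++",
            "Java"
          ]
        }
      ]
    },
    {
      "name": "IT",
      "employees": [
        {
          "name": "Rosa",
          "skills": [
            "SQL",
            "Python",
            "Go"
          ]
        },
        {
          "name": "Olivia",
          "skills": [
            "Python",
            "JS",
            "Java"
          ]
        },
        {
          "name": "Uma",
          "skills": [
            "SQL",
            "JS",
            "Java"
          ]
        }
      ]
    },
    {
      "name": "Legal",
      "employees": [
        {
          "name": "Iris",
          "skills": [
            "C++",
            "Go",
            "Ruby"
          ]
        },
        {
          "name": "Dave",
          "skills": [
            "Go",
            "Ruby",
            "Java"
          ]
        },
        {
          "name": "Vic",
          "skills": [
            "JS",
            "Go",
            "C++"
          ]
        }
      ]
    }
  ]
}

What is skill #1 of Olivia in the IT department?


Path: departments[1].employees[1].skills[0]
Value: Python

ANSWER: Python


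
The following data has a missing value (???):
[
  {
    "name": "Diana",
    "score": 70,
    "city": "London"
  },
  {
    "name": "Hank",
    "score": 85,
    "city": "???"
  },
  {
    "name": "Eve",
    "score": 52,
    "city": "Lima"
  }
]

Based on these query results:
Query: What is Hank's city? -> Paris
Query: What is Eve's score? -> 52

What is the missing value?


The missing value is Hank's city
From query: Hank's city = Paris

ANSWER: Paris


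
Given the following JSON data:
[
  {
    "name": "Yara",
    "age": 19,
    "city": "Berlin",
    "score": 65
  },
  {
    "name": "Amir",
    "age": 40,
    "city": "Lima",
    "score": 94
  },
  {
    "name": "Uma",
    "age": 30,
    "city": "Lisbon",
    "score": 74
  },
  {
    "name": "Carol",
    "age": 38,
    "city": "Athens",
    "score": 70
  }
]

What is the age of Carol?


Looking up record where name = Carol
Record index: 3
Field 'age' = 38

ANSWER: 38


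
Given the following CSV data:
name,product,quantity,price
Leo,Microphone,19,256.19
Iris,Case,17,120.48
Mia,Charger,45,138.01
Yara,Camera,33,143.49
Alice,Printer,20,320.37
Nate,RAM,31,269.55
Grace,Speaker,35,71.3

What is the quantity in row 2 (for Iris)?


Row 2: Iris
Column 'quantity' = 17

ANSWER: 17


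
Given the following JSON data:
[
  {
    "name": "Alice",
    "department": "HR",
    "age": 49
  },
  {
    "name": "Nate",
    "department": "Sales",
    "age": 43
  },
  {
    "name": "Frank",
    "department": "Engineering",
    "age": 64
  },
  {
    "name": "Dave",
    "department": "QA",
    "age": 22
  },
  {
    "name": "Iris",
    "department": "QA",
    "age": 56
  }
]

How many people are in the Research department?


Scanning records for department = Research
  No matches found
Count: 0

ANSWER: 0


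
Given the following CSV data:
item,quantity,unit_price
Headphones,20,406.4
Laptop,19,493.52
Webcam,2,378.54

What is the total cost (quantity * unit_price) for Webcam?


Row: Webcam
quantity = 2
unit_price = 378.54
total = 2 * 378.54 = 757.08

ANSWER: 757.08


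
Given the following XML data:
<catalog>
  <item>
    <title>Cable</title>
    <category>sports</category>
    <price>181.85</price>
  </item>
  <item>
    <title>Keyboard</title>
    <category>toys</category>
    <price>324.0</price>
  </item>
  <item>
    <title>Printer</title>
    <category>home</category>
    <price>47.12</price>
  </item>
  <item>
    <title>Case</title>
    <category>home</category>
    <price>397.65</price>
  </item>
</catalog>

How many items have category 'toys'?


Scanning <item> elements for <category>toys</category>:
  Item 2: Keyboard -> MATCH
Count: 1

ANSWER: 1


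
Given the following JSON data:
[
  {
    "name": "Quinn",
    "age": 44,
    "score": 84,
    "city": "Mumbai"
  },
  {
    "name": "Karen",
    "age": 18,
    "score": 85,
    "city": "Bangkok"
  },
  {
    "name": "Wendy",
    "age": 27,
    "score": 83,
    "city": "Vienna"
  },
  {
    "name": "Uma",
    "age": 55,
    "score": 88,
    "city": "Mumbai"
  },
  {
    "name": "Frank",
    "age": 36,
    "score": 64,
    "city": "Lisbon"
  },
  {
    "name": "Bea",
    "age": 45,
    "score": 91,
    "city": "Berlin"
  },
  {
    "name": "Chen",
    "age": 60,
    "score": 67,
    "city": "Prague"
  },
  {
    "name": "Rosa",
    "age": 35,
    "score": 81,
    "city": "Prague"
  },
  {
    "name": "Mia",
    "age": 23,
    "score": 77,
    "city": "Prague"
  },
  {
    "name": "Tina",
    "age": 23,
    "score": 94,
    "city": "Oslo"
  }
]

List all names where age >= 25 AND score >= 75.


Checking both conditions:
  Quinn (age=44, score=84) -> YES
  Karen (age=18, score=85) -> no
  Wendy (age=27, score=83) -> YES
  Uma (age=55, score=88) -> YES
  Frank (age=36, score=64) -> no
  Bea (age=45, score=91) -> YES
  Chen (age=60, score=67) -> no
  Rosa (age=35, score=81) -> YES
  Mia (age=23, score=77) -> no
  Tina (age=23, score=94) -> no


ANSWER: Quinn, Wendy, Uma, Bea, Rosa


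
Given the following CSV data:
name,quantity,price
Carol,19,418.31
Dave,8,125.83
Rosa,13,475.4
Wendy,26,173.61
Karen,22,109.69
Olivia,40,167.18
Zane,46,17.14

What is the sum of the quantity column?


Values in 'quantity' column:
  Row 1: 19
  Row 2: 8
  Row 3: 13
  Row 4: 26
  Row 5: 22
  Row 6: 40
  Row 7: 46
Sum = 19 + 8 + 13 + 26 + 22 + 40 + 46 = 174

ANSWER: 174


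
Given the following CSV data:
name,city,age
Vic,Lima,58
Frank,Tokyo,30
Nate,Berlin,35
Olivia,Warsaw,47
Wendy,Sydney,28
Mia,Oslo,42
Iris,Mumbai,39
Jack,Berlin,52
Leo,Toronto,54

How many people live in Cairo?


Scanning city column for 'Cairo':
Total matches: 0

ANSWER: 0


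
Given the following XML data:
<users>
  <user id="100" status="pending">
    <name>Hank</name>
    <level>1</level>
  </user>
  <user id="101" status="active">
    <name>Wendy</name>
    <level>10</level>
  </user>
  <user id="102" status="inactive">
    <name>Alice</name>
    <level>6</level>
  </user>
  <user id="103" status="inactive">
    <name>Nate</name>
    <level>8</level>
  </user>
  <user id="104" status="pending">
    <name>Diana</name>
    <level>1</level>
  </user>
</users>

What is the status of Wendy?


Finding user with name = Wendy
user id="101" status="active"

ANSWER: active


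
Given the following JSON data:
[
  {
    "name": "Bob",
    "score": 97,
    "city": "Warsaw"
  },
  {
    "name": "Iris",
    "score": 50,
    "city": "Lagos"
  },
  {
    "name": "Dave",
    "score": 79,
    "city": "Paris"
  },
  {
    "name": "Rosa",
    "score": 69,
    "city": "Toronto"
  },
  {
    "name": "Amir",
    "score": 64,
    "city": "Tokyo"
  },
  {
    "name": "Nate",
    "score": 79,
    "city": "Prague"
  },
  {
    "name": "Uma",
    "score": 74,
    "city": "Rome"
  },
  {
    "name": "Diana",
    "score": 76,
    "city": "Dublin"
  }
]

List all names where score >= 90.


Filtering records where score >= 90:
  Bob (score=97) -> YES
  Iris (score=50) -> no
  Dave (score=79) -> no
  Rosa (score=69) -> no
  Amir (score=64) -> no
  Nate (score=79) -> no
  Uma (score=74) -> no
  Diana (score=76) -> no


ANSWER: Bob


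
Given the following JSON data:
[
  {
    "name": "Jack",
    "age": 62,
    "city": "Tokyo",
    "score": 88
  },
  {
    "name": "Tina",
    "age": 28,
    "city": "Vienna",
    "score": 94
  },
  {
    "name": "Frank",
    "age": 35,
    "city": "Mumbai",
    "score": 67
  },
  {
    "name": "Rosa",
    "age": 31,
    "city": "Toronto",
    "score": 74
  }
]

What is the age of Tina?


Looking up record where name = Tina
Record index: 1
Field 'age' = 28

ANSWER: 28


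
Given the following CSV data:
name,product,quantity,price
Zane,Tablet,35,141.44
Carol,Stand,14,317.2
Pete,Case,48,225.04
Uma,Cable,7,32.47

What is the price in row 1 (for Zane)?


Row 1: Zane
Column 'price' = 141.44

ANSWER: 141.44


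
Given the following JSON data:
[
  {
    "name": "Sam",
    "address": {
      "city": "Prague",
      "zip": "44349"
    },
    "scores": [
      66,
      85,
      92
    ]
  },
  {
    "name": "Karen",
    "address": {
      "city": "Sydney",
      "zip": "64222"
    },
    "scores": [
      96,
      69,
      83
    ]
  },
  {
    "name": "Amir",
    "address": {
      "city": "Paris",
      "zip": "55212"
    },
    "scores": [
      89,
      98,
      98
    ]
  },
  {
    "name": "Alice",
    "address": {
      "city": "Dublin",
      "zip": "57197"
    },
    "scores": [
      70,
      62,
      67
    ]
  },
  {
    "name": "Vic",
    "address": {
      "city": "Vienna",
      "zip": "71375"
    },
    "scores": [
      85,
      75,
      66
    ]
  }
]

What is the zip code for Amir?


Path: records[2].address.zip
Value: 55212

ANSWER: 55212


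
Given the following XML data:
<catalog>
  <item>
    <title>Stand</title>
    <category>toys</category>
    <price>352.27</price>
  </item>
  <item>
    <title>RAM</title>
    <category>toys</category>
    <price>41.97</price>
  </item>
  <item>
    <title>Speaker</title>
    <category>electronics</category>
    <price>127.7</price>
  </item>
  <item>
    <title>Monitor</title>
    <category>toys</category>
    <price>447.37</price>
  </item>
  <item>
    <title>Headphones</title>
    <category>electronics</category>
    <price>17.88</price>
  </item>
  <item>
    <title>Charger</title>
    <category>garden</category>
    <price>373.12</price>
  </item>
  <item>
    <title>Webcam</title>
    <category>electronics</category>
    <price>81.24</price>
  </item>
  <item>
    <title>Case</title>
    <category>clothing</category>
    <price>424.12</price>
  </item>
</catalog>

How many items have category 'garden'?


Scanning <item> elements for <category>garden</category>:
  Item 6: Charger -> MATCH
Count: 1

ANSWER: 1


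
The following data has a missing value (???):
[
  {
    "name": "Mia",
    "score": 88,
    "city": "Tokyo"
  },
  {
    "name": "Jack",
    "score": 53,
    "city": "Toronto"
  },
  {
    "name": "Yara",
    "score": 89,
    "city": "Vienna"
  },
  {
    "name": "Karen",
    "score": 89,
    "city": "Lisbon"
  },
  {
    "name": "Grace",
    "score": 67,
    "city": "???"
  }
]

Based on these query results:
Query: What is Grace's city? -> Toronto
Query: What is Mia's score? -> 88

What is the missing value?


The missing value is Grace's city
From query: Grace's city = Toronto

ANSWER: Toronto


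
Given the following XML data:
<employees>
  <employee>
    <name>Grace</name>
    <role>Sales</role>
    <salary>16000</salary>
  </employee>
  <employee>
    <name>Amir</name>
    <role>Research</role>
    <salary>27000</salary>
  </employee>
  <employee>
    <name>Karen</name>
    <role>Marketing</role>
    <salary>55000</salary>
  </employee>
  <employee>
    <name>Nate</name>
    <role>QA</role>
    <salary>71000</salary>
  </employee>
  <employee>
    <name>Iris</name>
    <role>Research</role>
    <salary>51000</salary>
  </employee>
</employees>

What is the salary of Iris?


Searching for <employee> with <name>Iris</name>
Found at position 5
<salary>51000</salary>

ANSWER: 51000


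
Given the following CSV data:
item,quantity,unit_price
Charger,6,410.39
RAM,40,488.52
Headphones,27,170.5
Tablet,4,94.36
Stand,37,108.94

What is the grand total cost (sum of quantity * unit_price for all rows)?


Computing row totals:
  Charger: 6 * 410.39 = 2462.34
  RAM: 40 * 488.52 = 19540.8
  Headphones: 27 * 170.5 = 4603.5
  Tablet: 4 * 94.36 = 377.44
  Stand: 37 * 108.94 = 4030.78
Grand total = 2462.34 + 19540.8 + 4603.5 + 377.44 + 4030.78 = 31014.86

ANSWER: 31014.86


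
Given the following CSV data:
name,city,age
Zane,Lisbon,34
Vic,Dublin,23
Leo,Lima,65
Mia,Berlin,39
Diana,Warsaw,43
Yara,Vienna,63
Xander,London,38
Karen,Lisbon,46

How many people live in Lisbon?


Scanning city column for 'Lisbon':
  Row 1: Zane -> MATCH
  Row 8: Karen -> MATCH
Total matches: 2

ANSWER: 2
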